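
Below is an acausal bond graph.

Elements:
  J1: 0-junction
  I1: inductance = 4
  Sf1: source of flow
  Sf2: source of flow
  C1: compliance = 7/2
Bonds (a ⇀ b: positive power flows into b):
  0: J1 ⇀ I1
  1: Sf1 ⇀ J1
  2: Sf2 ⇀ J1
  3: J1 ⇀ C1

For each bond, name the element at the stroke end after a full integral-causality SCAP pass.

b1 →Sf1  (Sf1 fixes flow; stroke at Sf1)
b2 →Sf2  (Sf2 fixes flow; stroke at Sf2)
b0 →I1  (I1: I, integral causality)
b3 →J1  (J1 needs exactly one e-in)

β0 →I1
β1 →Sf1
β2 →Sf2
β3 →J1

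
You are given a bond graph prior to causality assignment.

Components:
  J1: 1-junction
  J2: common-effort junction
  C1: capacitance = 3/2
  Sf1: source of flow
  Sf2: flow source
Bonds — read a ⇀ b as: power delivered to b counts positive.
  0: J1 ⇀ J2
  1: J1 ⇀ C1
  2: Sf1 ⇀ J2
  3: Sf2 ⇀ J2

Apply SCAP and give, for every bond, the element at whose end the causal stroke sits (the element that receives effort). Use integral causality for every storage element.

β0 |J2
β1 |J1
β2 |Sf1
β3 |Sf2

β2 |Sf1  (Sf1: flow source, stroke at near end)
β3 |Sf2  (Sf2 fixes flow; stroke at Sf2)
β0 |J2  (J2 needs exactly one e-in)
β1 |J1  (common-f at J1 fixed by 0)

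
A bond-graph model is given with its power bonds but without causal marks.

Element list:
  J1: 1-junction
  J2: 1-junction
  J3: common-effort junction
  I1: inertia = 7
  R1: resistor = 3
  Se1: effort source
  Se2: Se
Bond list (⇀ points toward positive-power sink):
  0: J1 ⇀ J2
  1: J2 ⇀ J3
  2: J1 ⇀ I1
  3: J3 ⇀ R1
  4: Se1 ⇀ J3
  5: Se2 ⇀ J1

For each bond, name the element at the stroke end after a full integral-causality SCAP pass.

b0 stroke at J1
b1 stroke at J2
b2 stroke at I1
b3 stroke at R1
b4 stroke at J3
b5 stroke at J1

#4 stroke at J3  (Se1 (Se) sets effort on bond)
#5 stroke at J1  (Se2: effort source, stroke at far end)
#1 stroke at J2  (common-e at J3 fixed by 4)
#3 stroke at R1  (J3: bond 4 brought effort, rest push out)
#0 stroke at J1  (closing 1-jn rule on J2)
#2 stroke at I1  (closing 1-jn rule on J1)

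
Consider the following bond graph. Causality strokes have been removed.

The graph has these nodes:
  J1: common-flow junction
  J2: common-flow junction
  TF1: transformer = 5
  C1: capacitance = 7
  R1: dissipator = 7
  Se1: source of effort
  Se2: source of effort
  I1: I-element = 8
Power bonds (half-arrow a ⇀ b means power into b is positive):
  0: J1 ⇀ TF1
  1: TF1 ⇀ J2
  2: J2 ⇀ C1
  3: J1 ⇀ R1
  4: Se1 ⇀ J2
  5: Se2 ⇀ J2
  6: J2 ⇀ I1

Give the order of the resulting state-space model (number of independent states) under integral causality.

2  (C1, I1 all integral)

bond 4 stroke→J2  (source Se1 imposes e)
bond 5 stroke→J2  (source Se2 imposes e)
bond 2 stroke→J2  (C1 integral (e out))
bond 6 stroke→I1  (I1 outputs flow p/I1)
bond 1 stroke→J2  (1-jn J2 has f-setter on 6)
bond 0 stroke→TF1  (TF TF1: opposite of bond 1)
bond 3 stroke→J1  (J1 flow already set via bond 0)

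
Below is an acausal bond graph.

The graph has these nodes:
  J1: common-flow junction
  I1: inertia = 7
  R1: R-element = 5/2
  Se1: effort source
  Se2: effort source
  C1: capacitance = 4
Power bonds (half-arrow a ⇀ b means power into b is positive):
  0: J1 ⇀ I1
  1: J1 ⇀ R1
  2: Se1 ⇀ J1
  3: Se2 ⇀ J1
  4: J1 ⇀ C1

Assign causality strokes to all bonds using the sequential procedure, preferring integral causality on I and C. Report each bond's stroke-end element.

#2 |J1  (source Se1 imposes e)
#3 |J1  (Se2 fixes effort; stroke away)
#0 |I1  (I1: I, integral causality)
#1 |J1  (J1: bond 0 brought flow, rest push out)
#4 |J1  (J1: bond 0 brought flow, rest push out)

bond 0 →I1
bond 1 →J1
bond 2 →J1
bond 3 →J1
bond 4 →J1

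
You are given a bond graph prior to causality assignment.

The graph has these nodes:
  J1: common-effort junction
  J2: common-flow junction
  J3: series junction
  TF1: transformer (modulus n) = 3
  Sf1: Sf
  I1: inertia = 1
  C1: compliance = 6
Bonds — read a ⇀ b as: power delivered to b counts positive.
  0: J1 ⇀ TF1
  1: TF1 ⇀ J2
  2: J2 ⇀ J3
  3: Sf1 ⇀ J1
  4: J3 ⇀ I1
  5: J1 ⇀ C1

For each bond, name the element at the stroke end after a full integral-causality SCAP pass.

b3 |Sf1  (source Sf1 imposes f)
b4 |I1  (I1 outputs flow p/I1)
b2 |J3  (1-jn J3 has f-setter on 4)
b1 |J2  (J2 flow already set via bond 2)
b0 |TF1  (TF TF1: opposite of bond 1)
b5 |J1  (J1: last free bond brings effort in)

b0 stroke→TF1
b1 stroke→J2
b2 stroke→J3
b3 stroke→Sf1
b4 stroke→I1
b5 stroke→J1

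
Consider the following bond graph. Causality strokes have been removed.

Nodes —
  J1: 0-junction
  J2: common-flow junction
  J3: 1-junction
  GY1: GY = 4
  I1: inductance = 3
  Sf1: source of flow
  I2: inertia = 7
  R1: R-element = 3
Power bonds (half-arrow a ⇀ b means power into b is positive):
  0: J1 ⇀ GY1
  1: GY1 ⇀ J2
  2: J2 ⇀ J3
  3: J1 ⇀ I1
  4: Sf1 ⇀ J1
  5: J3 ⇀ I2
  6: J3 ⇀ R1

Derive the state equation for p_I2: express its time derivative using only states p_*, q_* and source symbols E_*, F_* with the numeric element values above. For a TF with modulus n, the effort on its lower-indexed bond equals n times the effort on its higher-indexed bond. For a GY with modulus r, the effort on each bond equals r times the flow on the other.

#4 →Sf1  (Sf1 (Sf) sets flow on bond)
#3 →I1  (I1: I, integral causality)
#0 →J1  (J1 needs exactly one e-in)
#1 →J2  (GY1: gyrator matches bond 0)
#2 →J3  (closing 1-jn rule on J2)
#5 →I2  (I2 integral (f out))
#6 →J3  (J3: bond 5 brought flow, rest push out)

dp_I2/dt = 4*F_Sf1 - 4*p_I1/3 - 3*p_I2/7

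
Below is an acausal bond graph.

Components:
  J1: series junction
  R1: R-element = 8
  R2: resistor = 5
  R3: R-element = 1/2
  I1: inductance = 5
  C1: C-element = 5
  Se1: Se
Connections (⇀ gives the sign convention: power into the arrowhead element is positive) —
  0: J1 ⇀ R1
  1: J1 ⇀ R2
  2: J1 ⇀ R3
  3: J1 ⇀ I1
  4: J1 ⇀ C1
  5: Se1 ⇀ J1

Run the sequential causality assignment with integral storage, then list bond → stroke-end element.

b0 stroke→J1
b1 stroke→J1
b2 stroke→J1
b3 stroke→I1
b4 stroke→J1
b5 stroke→J1

bond 5 →J1  (Se1 fixes effort; stroke away)
bond 3 →I1  (I1: I, integral causality)
bond 0 →J1  (J1 flow already set via bond 3)
bond 1 →J1  (common-f at J1 fixed by 3)
bond 2 →J1  (J1: bond 3 brought flow, rest push out)
bond 4 →J1  (1-jn J1 has f-setter on 3)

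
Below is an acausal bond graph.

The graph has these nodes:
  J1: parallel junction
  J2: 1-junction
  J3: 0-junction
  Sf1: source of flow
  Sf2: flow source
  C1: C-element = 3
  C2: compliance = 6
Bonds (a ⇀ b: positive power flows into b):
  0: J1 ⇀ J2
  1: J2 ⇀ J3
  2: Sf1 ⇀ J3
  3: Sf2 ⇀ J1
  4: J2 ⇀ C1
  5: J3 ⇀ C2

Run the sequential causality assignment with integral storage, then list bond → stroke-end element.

bond 2 stroke→Sf1  (source Sf1 imposes f)
bond 3 stroke→Sf2  (Sf2: flow source, stroke at near end)
bond 0 stroke→J1  (J1: last free bond brings effort in)
bond 1 stroke→J2  (1-jn J2 has f-setter on 0)
bond 4 stroke→J2  (1-jn J2 has f-setter on 0)
bond 5 stroke→J3  (closing 0-jn rule on J3)

β0 stroke→J1
β1 stroke→J2
β2 stroke→Sf1
β3 stroke→Sf2
β4 stroke→J2
β5 stroke→J3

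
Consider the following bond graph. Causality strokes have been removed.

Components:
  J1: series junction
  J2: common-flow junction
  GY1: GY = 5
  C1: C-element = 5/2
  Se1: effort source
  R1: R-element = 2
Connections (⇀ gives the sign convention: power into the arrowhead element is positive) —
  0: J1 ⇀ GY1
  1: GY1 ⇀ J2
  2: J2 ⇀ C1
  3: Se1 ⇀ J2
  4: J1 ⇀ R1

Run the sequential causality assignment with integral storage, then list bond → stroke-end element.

β3 stroke at J2  (source Se1 imposes e)
β2 stroke at J2  (C1 outputs effort q/C1)
β1 stroke at GY1  (closing 1-jn rule on J2)
β0 stroke at GY1  (GY1 both-in/both-out from 1)
β4 stroke at J1  (J1: bond 0 brought flow, rest push out)

#0 |GY1
#1 |GY1
#2 |J2
#3 |J2
#4 |J1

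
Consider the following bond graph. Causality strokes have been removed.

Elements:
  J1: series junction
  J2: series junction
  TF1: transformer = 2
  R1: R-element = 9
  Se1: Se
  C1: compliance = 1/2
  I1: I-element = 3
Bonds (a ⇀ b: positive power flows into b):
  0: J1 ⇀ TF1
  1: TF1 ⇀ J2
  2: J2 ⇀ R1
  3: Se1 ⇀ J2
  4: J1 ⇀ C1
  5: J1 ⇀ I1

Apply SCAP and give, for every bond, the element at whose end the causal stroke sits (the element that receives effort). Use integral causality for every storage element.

#0 →J1
#1 →TF1
#2 →J2
#3 →J2
#4 →J1
#5 →I1

b3 stroke at J2  (Se1: effort source, stroke at far end)
b4 stroke at J1  (prefer integral on C1)
b5 stroke at I1  (I1: I, integral causality)
b0 stroke at J1  (J1 flow already set via bond 5)
b1 stroke at TF1  (TF1: transformer flips bond 0)
b2 stroke at J2  (1-jn J2 has f-setter on 1)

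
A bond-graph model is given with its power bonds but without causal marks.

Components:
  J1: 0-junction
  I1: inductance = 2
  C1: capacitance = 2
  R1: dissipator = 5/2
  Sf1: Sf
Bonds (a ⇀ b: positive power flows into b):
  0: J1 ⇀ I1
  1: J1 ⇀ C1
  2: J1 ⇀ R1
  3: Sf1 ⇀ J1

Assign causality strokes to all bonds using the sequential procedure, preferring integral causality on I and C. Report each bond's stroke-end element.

bond 3 stroke→Sf1  (source Sf1 imposes f)
bond 0 stroke→I1  (I1 integral (f out))
bond 1 stroke→J1  (C1: C, integral causality)
bond 2 stroke→R1  (common-e at J1 fixed by 1)

b0 |I1
b1 |J1
b2 |R1
b3 |Sf1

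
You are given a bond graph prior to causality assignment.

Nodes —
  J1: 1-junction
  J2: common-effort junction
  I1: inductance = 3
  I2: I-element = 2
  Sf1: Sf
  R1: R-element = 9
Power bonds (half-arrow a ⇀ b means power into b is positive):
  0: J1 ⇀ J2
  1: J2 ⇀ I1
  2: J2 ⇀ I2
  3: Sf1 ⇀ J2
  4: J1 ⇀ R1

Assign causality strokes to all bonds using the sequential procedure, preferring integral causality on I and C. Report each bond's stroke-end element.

b0 stroke→J2
b1 stroke→I1
b2 stroke→I2
b3 stroke→Sf1
b4 stroke→J1

b3 →Sf1  (Sf1 fixes flow; stroke at Sf1)
b1 →I1  (I1 outputs flow p/I1)
b2 →I2  (prefer integral on I2)
b0 →J2  (only one effort-in slot at J2)
b4 →J1  (J1 flow already set via bond 0)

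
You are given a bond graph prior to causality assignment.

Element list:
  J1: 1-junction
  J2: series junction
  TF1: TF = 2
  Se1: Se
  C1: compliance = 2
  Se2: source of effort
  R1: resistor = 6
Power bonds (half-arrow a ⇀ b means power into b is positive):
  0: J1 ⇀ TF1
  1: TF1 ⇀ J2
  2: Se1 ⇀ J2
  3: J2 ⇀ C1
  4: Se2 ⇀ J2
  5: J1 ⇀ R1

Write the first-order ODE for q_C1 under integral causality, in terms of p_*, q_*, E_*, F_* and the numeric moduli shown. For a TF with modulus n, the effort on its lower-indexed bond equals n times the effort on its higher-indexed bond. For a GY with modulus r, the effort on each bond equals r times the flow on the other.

dq_C1/dt = 2*E_Se1/3 + 2*E_Se2/3 - q_C1/3

#2 stroke at J2  (Se1 (Se) sets effort on bond)
#4 stroke at J2  (Se2 (Se) sets effort on bond)
#3 stroke at J2  (C1 outputs effort q/C1)
#1 stroke at TF1  (only one flow-in slot at J2)
#0 stroke at J1  (through TF1, causality passes straight; one stroke at TF1)
#5 stroke at R1  (only one flow-in slot at J1)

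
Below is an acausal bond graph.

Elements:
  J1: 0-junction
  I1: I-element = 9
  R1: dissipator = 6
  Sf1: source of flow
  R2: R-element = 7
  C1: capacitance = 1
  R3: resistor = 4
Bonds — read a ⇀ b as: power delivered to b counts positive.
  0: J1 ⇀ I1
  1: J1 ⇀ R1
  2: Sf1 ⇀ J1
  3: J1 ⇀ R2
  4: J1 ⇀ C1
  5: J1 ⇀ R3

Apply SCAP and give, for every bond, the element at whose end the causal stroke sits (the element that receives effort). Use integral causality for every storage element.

bond 2 stroke→Sf1  (Sf1 (Sf) sets flow on bond)
bond 0 stroke→I1  (I1 outputs flow p/I1)
bond 4 stroke→J1  (prefer integral on C1)
bond 1 stroke→R1  (common-e at J1 fixed by 4)
bond 3 stroke→R2  (J1 effort already set via bond 4)
bond 5 stroke→R3  (0-jn J1 has e-setter on 4)

bond 0 →I1
bond 1 →R1
bond 2 →Sf1
bond 3 →R2
bond 4 →J1
bond 5 →R3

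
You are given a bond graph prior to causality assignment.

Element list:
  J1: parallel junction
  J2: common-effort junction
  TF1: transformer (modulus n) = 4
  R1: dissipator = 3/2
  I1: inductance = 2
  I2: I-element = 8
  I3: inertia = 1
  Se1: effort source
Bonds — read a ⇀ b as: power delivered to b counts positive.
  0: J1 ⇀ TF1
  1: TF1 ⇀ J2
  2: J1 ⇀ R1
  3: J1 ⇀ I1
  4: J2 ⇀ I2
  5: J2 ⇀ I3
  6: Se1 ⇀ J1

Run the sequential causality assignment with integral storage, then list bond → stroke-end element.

β6 stroke→J1  (Se1: effort source, stroke at far end)
β0 stroke→TF1  (0-jn J1 has e-setter on 6)
β2 stroke→R1  (common-e at J1 fixed by 6)
β3 stroke→I1  (common-e at J1 fixed by 6)
β1 stroke→J2  (TF1: transformer flips bond 0)
β4 stroke→I2  (J2: bond 1 brought effort, rest push out)
β5 stroke→I3  (J2: bond 1 brought effort, rest push out)

bond 0 →TF1
bond 1 →J2
bond 2 →R1
bond 3 →I1
bond 4 →I2
bond 5 →I3
bond 6 →J1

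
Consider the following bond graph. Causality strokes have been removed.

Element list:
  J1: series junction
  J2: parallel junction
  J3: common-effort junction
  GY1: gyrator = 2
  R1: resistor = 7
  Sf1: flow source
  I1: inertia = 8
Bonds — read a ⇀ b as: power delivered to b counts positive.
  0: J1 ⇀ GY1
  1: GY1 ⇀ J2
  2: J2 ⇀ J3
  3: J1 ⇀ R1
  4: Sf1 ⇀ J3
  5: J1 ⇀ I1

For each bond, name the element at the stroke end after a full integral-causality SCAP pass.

#0 stroke→J1
#1 stroke→J2
#2 stroke→J3
#3 stroke→J1
#4 stroke→Sf1
#5 stroke→I1

b4 stroke at Sf1  (Sf1 fixes flow; stroke at Sf1)
b2 stroke at J3  (closing 0-jn rule on J3)
b1 stroke at J2  (closing 0-jn rule on J2)
b0 stroke at J1  (through GY1, causality inverts; strokes same side of GY1)
b5 stroke at I1  (I1 outputs flow p/I1)
b3 stroke at J1  (1-jn J1 has f-setter on 5)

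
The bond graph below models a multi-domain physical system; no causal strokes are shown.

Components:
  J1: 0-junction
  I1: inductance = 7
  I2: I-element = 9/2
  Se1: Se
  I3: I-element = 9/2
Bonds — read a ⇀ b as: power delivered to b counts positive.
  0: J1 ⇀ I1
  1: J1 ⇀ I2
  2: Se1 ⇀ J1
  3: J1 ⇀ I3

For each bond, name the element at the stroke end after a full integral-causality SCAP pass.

b2 stroke at J1  (Se1 (Se) sets effort on bond)
b0 stroke at I1  (J1: bond 2 brought effort, rest push out)
b1 stroke at I2  (common-e at J1 fixed by 2)
b3 stroke at I3  (0-jn J1 has e-setter on 2)

#0 stroke at I1
#1 stroke at I2
#2 stroke at J1
#3 stroke at I3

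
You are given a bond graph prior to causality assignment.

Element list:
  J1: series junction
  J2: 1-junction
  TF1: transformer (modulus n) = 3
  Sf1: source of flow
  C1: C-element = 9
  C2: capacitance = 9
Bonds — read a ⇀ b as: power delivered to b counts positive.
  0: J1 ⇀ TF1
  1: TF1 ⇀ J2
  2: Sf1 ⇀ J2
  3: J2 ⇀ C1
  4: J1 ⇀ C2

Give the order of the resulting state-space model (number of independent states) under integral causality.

2  (C1, C2 all integral)

b2 stroke at Sf1  (source Sf1 imposes f)
b1 stroke at J2  (1-jn J2 has f-setter on 2)
b3 stroke at J2  (J2 flow already set via bond 2)
b0 stroke at TF1  (TF TF1: opposite of bond 1)
b4 stroke at J1  (J1: bond 0 brought flow, rest push out)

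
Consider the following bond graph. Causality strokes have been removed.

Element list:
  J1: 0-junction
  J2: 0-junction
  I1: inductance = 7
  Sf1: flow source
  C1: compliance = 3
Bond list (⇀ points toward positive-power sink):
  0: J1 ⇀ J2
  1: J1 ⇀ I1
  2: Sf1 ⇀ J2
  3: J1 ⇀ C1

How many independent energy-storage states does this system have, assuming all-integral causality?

b2 stroke at Sf1  (Sf1 fixes flow; stroke at Sf1)
b0 stroke at J2  (closing 0-jn rule on J2)
b1 stroke at I1  (I1 outputs flow p/I1)
b3 stroke at J1  (closing 0-jn rule on J1)

2  (C1, I1 all integral)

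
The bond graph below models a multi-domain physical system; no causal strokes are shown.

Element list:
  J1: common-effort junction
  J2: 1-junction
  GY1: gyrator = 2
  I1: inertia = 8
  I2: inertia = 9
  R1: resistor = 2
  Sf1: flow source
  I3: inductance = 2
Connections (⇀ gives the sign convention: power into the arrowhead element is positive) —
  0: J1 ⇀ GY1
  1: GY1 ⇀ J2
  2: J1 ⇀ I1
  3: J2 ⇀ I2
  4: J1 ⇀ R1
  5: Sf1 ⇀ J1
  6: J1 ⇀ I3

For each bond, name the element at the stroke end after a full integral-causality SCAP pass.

b0 stroke→J1
b1 stroke→J2
b2 stroke→I1
b3 stroke→I2
b4 stroke→R1
b5 stroke→Sf1
b6 stroke→I3

#5 |Sf1  (Sf1: flow source, stroke at near end)
#2 |I1  (I1: I, integral causality)
#3 |I2  (I2: I, integral causality)
#1 |J2  (J2 flow already set via bond 3)
#0 |J1  (GY1 both-in/both-out from 1)
#4 |R1  (0-jn J1 has e-setter on 0)
#6 |I3  (J1: bond 0 brought effort, rest push out)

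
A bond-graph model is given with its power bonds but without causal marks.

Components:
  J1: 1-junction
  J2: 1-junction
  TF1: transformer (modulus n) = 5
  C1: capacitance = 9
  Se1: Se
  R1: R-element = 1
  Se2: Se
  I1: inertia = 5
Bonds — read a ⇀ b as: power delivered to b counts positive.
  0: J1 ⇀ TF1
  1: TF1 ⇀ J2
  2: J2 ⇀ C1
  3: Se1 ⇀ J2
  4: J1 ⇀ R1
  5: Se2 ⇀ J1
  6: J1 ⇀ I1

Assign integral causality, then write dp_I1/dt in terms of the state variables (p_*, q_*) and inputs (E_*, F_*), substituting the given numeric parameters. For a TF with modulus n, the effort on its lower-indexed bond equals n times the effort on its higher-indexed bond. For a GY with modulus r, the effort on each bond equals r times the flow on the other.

dp_I1/dt = 5*E_Se1 + E_Se2 - p_I1/5 - 5*q_C1/9

β3 stroke at J2  (source Se1 imposes e)
β5 stroke at J1  (Se2: effort source, stroke at far end)
β2 stroke at J2  (C1 integral (e out))
β1 stroke at TF1  (closing 1-jn rule on J2)
β0 stroke at J1  (TF TF1: opposite of bond 1)
β6 stroke at I1  (I1: I, integral causality)
β4 stroke at J1  (J1: bond 6 brought flow, rest push out)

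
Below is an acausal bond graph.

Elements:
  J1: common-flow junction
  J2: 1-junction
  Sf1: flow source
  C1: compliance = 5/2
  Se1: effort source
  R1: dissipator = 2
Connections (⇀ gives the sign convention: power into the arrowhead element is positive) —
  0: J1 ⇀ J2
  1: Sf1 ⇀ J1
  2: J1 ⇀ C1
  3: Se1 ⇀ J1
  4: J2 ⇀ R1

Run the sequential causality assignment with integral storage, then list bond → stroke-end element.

#0 |J1
#1 |Sf1
#2 |J1
#3 |J1
#4 |J2

bond 1 stroke at Sf1  (source Sf1 imposes f)
bond 3 stroke at J1  (Se1 (Se) sets effort on bond)
bond 0 stroke at J1  (1-jn J1 has f-setter on 1)
bond 2 stroke at J1  (J1: bond 1 brought flow, rest push out)
bond 4 stroke at J2  (J2 flow already set via bond 0)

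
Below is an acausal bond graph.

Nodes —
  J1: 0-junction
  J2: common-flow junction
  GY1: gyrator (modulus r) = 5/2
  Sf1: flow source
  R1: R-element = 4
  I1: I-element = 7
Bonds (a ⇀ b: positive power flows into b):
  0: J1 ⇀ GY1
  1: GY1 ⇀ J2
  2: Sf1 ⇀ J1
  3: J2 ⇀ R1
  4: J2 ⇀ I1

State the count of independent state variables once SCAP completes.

b2 |Sf1  (Sf1 (Sf) sets flow on bond)
b0 |J1  (J1: last free bond brings effort in)
b1 |J2  (GY GY1: same side as bond 0)
b4 |I1  (I1 outputs flow p/I1)
b3 |J2  (common-f at J2 fixed by 4)

1  (I1 all integral)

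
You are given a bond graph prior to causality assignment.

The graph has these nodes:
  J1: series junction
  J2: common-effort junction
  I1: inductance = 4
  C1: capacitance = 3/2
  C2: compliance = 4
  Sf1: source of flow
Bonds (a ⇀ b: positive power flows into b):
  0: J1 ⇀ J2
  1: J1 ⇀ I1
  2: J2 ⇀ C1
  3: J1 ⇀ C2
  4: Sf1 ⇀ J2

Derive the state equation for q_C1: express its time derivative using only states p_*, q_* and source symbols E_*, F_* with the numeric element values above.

dq_C1/dt = F_Sf1 + p_I1/4

#4 |Sf1  (Sf1: flow source, stroke at near end)
#1 |I1  (I1 outputs flow p/I1)
#0 |J1  (J1 flow already set via bond 1)
#3 |J1  (J1: bond 1 brought flow, rest push out)
#2 |J2  (closing 0-jn rule on J2)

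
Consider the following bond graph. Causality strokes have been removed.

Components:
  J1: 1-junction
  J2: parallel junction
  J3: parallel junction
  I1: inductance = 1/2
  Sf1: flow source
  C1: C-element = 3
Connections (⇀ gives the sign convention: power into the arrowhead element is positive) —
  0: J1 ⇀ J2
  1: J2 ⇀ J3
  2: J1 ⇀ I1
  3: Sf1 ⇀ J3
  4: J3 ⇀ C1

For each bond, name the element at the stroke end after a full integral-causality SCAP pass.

bond 3 →Sf1  (Sf1 fixes flow; stroke at Sf1)
bond 2 →I1  (prefer integral on I1)
bond 0 →J1  (J1 flow already set via bond 2)
bond 1 →J2  (closing 0-jn rule on J2)
bond 4 →J3  (only one effort-in slot at J3)

bond 0 →J1
bond 1 →J2
bond 2 →I1
bond 3 →Sf1
bond 4 →J3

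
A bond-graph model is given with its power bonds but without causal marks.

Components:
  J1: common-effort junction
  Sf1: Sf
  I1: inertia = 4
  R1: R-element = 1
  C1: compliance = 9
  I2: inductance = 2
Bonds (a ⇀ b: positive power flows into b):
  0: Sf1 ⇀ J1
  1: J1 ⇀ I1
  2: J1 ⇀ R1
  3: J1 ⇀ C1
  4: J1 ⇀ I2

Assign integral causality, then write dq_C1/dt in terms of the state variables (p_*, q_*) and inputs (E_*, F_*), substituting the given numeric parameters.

dq_C1/dt = F_Sf1 - p_I1/4 - p_I2/2 - q_C1/9

b0 →Sf1  (source Sf1 imposes f)
b1 →I1  (I1: I, integral causality)
b3 →J1  (prefer integral on C1)
b2 →R1  (J1 effort already set via bond 3)
b4 →I2  (J1 effort already set via bond 3)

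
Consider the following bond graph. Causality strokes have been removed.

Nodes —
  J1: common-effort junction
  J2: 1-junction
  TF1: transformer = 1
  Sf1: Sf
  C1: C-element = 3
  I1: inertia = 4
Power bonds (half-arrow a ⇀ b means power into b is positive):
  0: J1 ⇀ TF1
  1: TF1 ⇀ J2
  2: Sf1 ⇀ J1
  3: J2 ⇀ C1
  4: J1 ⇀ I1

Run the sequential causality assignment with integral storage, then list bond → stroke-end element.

bond 2 →Sf1  (Sf1 fixes flow; stroke at Sf1)
bond 3 →J2  (C1: C, integral causality)
bond 1 →TF1  (J2 needs exactly one f-in)
bond 0 →J1  (TF1: transformer flips bond 1)
bond 4 →I1  (J1 effort already set via bond 0)

#0 stroke at J1
#1 stroke at TF1
#2 stroke at Sf1
#3 stroke at J2
#4 stroke at I1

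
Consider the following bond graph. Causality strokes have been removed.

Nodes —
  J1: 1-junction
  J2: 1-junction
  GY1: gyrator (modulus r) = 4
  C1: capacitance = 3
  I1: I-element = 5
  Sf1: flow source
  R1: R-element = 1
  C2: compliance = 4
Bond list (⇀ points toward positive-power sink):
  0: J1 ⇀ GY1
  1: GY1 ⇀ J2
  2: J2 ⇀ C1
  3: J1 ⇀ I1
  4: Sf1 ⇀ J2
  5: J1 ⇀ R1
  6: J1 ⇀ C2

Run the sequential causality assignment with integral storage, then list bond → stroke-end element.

bond 4 |Sf1  (Sf1 fixes flow; stroke at Sf1)
bond 1 |J2  (common-f at J2 fixed by 4)
bond 2 |J2  (common-f at J2 fixed by 4)
bond 0 |J1  (GY1: gyrator matches bond 1)
bond 3 |I1  (I1: I, integral causality)
bond 5 |J1  (common-f at J1 fixed by 3)
bond 6 |J1  (J1: bond 3 brought flow, rest push out)

b0 →J1
b1 →J2
b2 →J2
b3 →I1
b4 →Sf1
b5 →J1
b6 →J1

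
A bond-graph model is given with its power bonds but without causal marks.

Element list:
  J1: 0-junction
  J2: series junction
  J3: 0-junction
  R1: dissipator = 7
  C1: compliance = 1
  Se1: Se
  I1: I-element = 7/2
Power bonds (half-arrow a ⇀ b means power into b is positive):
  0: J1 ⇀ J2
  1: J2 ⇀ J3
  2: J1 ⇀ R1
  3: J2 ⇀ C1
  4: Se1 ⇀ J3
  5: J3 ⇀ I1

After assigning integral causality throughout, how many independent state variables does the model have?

2  (C1, I1 all integral)

b4 stroke at J3  (Se1 fixes effort; stroke away)
b1 stroke at J2  (0-jn J3 has e-setter on 4)
b5 stroke at I1  (common-e at J3 fixed by 4)
b3 stroke at J2  (C1: C, integral causality)
b0 stroke at J1  (only one flow-in slot at J2)
b2 stroke at R1  (J1 effort already set via bond 0)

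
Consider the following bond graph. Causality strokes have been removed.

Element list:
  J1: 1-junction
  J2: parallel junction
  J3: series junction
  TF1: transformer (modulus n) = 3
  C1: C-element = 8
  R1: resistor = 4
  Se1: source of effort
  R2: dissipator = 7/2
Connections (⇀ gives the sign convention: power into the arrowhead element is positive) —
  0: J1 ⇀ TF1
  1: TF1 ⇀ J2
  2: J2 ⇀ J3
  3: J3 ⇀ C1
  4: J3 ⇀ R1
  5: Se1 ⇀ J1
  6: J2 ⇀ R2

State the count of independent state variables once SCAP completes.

1  (C1 all integral)

bond 5 →J1  (Se1 fixes effort; stroke away)
bond 0 →TF1  (closing 1-jn rule on J1)
bond 1 →J2  (TF1 one-in-one-out from 0)
bond 2 →J3  (common-e at J2 fixed by 1)
bond 6 →R2  (0-jn J2 has e-setter on 1)
bond 3 →J3  (C1 outputs effort q/C1)
bond 4 →R1  (only one flow-in slot at J3)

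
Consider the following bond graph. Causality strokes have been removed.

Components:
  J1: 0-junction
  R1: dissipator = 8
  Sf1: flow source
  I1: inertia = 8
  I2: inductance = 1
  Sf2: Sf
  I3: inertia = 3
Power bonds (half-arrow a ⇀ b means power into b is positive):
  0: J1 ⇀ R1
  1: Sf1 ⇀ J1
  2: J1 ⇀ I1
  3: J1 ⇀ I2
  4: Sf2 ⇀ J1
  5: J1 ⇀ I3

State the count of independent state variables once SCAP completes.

3  (I1, I2, I3 all integral)

bond 1 stroke at Sf1  (Sf1: flow source, stroke at near end)
bond 4 stroke at Sf2  (source Sf2 imposes f)
bond 2 stroke at I1  (I1 outputs flow p/I1)
bond 3 stroke at I2  (I2: I, integral causality)
bond 5 stroke at I3  (prefer integral on I3)
bond 0 stroke at J1  (only one effort-in slot at J1)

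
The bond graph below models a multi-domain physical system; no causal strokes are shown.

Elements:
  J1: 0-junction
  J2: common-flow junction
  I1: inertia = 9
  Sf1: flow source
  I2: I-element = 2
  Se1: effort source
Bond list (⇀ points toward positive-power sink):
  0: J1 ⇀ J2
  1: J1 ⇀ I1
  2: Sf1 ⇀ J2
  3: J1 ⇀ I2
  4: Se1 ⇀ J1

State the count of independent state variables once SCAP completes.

2  (I1, I2 all integral)

bond 2 stroke at Sf1  (source Sf1 imposes f)
bond 4 stroke at J1  (Se1: effort source, stroke at far end)
bond 0 stroke at J2  (common-e at J1 fixed by 4)
bond 1 stroke at I1  (J1: bond 4 brought effort, rest push out)
bond 3 stroke at I2  (common-e at J1 fixed by 4)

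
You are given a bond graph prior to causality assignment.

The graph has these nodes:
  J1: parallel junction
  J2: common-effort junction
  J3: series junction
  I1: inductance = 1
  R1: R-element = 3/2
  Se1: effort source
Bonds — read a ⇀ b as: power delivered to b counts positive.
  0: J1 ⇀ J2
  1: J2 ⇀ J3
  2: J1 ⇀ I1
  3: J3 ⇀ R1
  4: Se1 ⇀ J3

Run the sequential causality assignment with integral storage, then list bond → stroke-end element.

β4 stroke at J3  (Se1: effort source, stroke at far end)
β2 stroke at I1  (I1: I, integral causality)
β0 stroke at J1  (closing 0-jn rule on J1)
β1 stroke at J2  (only one effort-in slot at J2)
β3 stroke at J3  (common-f at J3 fixed by 1)

b0 →J1
b1 →J2
b2 →I1
b3 →J3
b4 →J3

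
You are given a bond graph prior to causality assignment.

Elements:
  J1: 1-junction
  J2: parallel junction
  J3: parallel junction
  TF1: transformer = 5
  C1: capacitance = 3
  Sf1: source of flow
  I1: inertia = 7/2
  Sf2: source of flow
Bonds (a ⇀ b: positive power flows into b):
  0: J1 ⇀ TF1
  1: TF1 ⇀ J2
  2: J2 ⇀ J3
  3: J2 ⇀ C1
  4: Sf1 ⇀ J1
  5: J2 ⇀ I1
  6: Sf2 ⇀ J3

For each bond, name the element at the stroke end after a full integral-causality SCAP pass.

b4 |Sf1  (Sf1 fixes flow; stroke at Sf1)
b6 |Sf2  (Sf2 fixes flow; stroke at Sf2)
b0 |J1  (J1 flow already set via bond 4)
b2 |J3  (J3 needs exactly one e-in)
b1 |TF1  (TF1: transformer flips bond 0)
b3 |J2  (C1 outputs effort q/C1)
b5 |I1  (common-e at J2 fixed by 3)

b0 stroke→J1
b1 stroke→TF1
b2 stroke→J3
b3 stroke→J2
b4 stroke→Sf1
b5 stroke→I1
b6 stroke→Sf2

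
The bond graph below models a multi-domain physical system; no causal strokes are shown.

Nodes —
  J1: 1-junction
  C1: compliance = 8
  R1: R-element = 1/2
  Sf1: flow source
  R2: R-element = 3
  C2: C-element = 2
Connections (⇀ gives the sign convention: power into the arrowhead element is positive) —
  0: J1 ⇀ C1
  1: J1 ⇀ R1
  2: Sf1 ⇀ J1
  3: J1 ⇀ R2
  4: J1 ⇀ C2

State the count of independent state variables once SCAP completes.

b2 stroke→Sf1  (source Sf1 imposes f)
b0 stroke→J1  (1-jn J1 has f-setter on 2)
b1 stroke→J1  (J1: bond 2 brought flow, rest push out)
b3 stroke→J1  (J1: bond 2 brought flow, rest push out)
b4 stroke→J1  (common-f at J1 fixed by 2)

2  (C1, C2 all integral)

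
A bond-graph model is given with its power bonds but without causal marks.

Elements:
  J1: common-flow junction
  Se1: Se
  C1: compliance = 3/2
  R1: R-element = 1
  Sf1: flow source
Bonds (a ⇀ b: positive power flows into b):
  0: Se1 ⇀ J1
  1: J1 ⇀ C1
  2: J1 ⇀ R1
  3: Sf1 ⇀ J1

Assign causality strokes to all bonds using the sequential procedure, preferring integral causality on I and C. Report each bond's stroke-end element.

b0 |J1  (source Se1 imposes e)
b3 |Sf1  (source Sf1 imposes f)
b1 |J1  (common-f at J1 fixed by 3)
b2 |J1  (J1: bond 3 brought flow, rest push out)

b0 |J1
b1 |J1
b2 |J1
b3 |Sf1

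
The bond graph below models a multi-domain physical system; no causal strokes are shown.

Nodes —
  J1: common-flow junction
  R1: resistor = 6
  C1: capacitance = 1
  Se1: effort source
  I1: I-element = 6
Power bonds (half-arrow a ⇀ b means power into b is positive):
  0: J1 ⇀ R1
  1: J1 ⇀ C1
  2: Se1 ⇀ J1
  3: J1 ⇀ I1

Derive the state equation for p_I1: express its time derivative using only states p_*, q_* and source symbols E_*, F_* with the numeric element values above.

bond 2 stroke→J1  (Se1 (Se) sets effort on bond)
bond 1 stroke→J1  (C1 integral (e out))
bond 3 stroke→I1  (I1 outputs flow p/I1)
bond 0 stroke→J1  (J1 flow already set via bond 3)

dp_I1/dt = E_Se1 - p_I1 - q_C1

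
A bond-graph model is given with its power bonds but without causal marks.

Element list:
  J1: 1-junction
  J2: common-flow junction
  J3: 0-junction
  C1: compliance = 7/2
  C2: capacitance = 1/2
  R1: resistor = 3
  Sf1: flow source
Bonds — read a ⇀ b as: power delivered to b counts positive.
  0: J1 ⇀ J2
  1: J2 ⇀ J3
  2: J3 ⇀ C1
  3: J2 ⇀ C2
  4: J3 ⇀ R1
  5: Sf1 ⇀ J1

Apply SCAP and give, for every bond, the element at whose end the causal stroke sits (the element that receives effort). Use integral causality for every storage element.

β5 |Sf1  (source Sf1 imposes f)
β0 |J1  (1-jn J1 has f-setter on 5)
β1 |J2  (J2 flow already set via bond 0)
β3 |J2  (J2 flow already set via bond 0)
β2 |J3  (C1: C, integral causality)
β4 |R1  (0-jn J3 has e-setter on 2)

#0 stroke at J1
#1 stroke at J2
#2 stroke at J3
#3 stroke at J2
#4 stroke at R1
#5 stroke at Sf1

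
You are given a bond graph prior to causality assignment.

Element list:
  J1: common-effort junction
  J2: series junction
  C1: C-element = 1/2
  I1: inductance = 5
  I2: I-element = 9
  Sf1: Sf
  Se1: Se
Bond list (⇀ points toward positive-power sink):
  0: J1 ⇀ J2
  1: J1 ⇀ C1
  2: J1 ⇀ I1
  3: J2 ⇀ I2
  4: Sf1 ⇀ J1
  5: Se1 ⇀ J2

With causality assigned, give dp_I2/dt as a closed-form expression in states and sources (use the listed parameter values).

β4 stroke→Sf1  (Sf1 (Sf) sets flow on bond)
β5 stroke→J2  (Se1: effort source, stroke at far end)
β1 stroke→J1  (C1 outputs effort q/C1)
β0 stroke→J2  (J1: bond 1 brought effort, rest push out)
β2 stroke→I1  (common-e at J1 fixed by 1)
β3 stroke→I2  (J2: last free bond brings flow in)

dp_I2/dt = E_Se1 + 2*q_C1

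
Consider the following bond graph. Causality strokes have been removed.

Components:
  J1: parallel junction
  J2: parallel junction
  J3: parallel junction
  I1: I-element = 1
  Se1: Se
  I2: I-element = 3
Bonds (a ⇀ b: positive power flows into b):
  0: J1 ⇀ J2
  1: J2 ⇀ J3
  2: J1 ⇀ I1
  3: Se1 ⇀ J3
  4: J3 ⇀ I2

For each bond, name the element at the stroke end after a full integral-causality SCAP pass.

#0 stroke at J1
#1 stroke at J2
#2 stroke at I1
#3 stroke at J3
#4 stroke at I2

b3 stroke at J3  (Se1: effort source, stroke at far end)
b1 stroke at J2  (common-e at J3 fixed by 3)
b4 stroke at I2  (J3 effort already set via bond 3)
b0 stroke at J1  (J2: bond 1 brought effort, rest push out)
b2 stroke at I1  (J1 effort already set via bond 0)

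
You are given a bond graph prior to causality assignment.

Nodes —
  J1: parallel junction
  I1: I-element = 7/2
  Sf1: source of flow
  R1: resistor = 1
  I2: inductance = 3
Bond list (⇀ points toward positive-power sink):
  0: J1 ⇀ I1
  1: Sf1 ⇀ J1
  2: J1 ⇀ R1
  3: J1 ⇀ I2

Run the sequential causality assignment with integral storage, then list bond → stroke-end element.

b1 stroke at Sf1  (Sf1 fixes flow; stroke at Sf1)
b0 stroke at I1  (I1: I, integral causality)
b3 stroke at I2  (I2 integral (f out))
b2 stroke at J1  (only one effort-in slot at J1)

bond 0 stroke at I1
bond 1 stroke at Sf1
bond 2 stroke at J1
bond 3 stroke at I2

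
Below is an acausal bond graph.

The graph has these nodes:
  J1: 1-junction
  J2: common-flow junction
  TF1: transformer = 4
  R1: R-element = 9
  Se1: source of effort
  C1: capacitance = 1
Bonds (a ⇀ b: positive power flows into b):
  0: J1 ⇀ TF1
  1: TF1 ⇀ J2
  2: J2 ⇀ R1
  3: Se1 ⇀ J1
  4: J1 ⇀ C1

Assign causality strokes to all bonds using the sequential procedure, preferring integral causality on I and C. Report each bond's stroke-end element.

b0 |TF1
b1 |J2
b2 |R1
b3 |J1
b4 |J1

bond 3 |J1  (Se1: effort source, stroke at far end)
bond 4 |J1  (prefer integral on C1)
bond 0 |TF1  (closing 1-jn rule on J1)
bond 1 |J2  (TF1 one-in-one-out from 0)
bond 2 |R1  (J2: last free bond brings flow in)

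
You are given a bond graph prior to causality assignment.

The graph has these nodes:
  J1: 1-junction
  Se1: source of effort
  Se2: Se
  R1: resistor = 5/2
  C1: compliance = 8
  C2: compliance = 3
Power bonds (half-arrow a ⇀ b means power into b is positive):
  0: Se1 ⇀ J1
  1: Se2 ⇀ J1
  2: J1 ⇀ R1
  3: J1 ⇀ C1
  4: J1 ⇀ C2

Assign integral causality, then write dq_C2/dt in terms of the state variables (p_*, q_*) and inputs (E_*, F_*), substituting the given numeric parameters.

dq_C2/dt = 2*E_Se1/5 + 2*E_Se2/5 - q_C1/20 - 2*q_C2/15

b0 →J1  (Se1 (Se) sets effort on bond)
b1 →J1  (source Se2 imposes e)
b3 →J1  (C1 integral (e out))
b4 →J1  (C2 outputs effort q/C2)
b2 →R1  (J1 needs exactly one f-in)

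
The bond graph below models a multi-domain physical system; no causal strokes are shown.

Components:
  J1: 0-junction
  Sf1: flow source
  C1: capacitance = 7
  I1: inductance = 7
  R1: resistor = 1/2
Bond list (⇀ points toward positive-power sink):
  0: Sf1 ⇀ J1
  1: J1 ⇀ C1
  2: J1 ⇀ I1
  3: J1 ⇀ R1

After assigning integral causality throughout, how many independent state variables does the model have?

b0 stroke→Sf1  (Sf1 fixes flow; stroke at Sf1)
b1 stroke→J1  (C1 integral (e out))
b2 stroke→I1  (0-jn J1 has e-setter on 1)
b3 stroke→R1  (common-e at J1 fixed by 1)

2  (C1, I1 all integral)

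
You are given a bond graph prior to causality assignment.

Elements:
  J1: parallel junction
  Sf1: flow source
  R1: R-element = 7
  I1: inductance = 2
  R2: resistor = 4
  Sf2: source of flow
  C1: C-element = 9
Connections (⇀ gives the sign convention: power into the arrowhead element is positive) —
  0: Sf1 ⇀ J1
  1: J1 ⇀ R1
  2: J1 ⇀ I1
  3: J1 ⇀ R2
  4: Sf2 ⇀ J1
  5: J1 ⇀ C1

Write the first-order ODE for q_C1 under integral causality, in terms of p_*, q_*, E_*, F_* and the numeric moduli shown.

b0 →Sf1  (Sf1: flow source, stroke at near end)
b4 →Sf2  (Sf2 fixes flow; stroke at Sf2)
b2 →I1  (I1: I, integral causality)
b5 →J1  (C1 outputs effort q/C1)
b1 →R1  (J1: bond 5 brought effort, rest push out)
b3 →R2  (common-e at J1 fixed by 5)

dq_C1/dt = F_Sf1 + F_Sf2 - p_I1/2 - 11*q_C1/252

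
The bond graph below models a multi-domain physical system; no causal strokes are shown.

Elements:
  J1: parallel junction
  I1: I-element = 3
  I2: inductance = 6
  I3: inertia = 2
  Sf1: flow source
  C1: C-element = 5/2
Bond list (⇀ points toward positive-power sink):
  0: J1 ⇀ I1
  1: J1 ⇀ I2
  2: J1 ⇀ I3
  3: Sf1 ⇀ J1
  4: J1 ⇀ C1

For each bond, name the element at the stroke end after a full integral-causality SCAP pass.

b3 stroke→Sf1  (Sf1 fixes flow; stroke at Sf1)
b0 stroke→I1  (I1 integral (f out))
b1 stroke→I2  (I2 outputs flow p/I2)
b2 stroke→I3  (I3: I, integral causality)
b4 stroke→J1  (only one effort-in slot at J1)

#0 →I1
#1 →I2
#2 →I3
#3 →Sf1
#4 →J1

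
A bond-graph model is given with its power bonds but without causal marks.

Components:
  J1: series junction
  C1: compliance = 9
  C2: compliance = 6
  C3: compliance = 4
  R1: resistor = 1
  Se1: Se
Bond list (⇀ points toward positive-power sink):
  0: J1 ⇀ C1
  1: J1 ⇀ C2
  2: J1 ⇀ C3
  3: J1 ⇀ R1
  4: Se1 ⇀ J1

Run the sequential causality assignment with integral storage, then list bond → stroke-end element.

#0 stroke at J1
#1 stroke at J1
#2 stroke at J1
#3 stroke at R1
#4 stroke at J1

#4 stroke at J1  (Se1 (Se) sets effort on bond)
#0 stroke at J1  (C1: C, integral causality)
#1 stroke at J1  (prefer integral on C2)
#2 stroke at J1  (C3: C, integral causality)
#3 stroke at R1  (closing 1-jn rule on J1)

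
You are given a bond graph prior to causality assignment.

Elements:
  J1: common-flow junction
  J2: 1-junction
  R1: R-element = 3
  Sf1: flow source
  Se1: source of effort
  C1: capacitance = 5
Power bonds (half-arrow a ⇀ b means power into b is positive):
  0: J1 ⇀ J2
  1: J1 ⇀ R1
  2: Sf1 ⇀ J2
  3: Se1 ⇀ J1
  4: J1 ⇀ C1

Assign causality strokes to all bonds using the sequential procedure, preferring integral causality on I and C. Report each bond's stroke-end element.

bond 2 |Sf1  (Sf1 fixes flow; stroke at Sf1)
bond 3 |J1  (Se1: effort source, stroke at far end)
bond 0 |J2  (J2: bond 2 brought flow, rest push out)
bond 1 |J1  (J1: bond 0 brought flow, rest push out)
bond 4 |J1  (J1: bond 0 brought flow, rest push out)

#0 stroke at J2
#1 stroke at J1
#2 stroke at Sf1
#3 stroke at J1
#4 stroke at J1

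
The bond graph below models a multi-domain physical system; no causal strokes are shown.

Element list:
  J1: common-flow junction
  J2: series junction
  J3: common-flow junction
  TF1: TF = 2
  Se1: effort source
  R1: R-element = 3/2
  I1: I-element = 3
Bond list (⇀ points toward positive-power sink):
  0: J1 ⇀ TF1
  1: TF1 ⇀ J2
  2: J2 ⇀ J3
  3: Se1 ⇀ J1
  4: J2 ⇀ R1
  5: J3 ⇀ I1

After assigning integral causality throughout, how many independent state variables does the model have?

β3 →J1  (Se1: effort source, stroke at far end)
β0 →TF1  (closing 1-jn rule on J1)
β1 →J2  (TF1: transformer flips bond 0)
β5 →I1  (I1 outputs flow p/I1)
β2 →J3  (J3: bond 5 brought flow, rest push out)
β4 →J2  (common-f at J2 fixed by 2)

1  (I1 all integral)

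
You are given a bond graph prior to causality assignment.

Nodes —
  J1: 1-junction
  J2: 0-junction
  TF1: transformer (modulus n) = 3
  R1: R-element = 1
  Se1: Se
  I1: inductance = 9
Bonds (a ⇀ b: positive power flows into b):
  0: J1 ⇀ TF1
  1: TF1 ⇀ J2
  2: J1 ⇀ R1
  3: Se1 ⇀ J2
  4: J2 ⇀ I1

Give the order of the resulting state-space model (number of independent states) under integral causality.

1  (I1 all integral)

#3 stroke at J2  (Se1 fixes effort; stroke away)
#1 stroke at TF1  (J2 effort already set via bond 3)
#4 stroke at I1  (J2: bond 3 brought effort, rest push out)
#0 stroke at J1  (TF1 one-in-one-out from 1)
#2 stroke at R1  (J1 needs exactly one f-in)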